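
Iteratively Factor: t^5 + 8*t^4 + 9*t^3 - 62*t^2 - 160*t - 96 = (t + 2)*(t^4 + 6*t^3 - 3*t^2 - 56*t - 48) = (t + 2)*(t + 4)*(t^3 + 2*t^2 - 11*t - 12) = (t - 3)*(t + 2)*(t + 4)*(t^2 + 5*t + 4) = (t - 3)*(t + 1)*(t + 2)*(t + 4)*(t + 4)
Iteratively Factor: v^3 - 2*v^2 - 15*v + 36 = (v + 4)*(v^2 - 6*v + 9) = (v - 3)*(v + 4)*(v - 3)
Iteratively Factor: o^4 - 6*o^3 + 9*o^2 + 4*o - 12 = (o - 2)*(o^3 - 4*o^2 + o + 6) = (o - 3)*(o - 2)*(o^2 - o - 2) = (o - 3)*(o - 2)*(o + 1)*(o - 2)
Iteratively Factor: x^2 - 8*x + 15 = (x - 3)*(x - 5)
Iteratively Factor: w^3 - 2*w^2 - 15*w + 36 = (w - 3)*(w^2 + w - 12) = (w - 3)*(w + 4)*(w - 3)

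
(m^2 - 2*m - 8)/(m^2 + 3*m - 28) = (m + 2)/(m + 7)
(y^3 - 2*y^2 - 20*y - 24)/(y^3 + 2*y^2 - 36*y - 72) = (y + 2)/(y + 6)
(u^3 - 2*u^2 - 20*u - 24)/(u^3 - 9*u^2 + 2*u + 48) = (u^2 - 4*u - 12)/(u^2 - 11*u + 24)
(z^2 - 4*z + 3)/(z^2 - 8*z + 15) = (z - 1)/(z - 5)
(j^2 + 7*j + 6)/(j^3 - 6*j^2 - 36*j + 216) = (j + 1)/(j^2 - 12*j + 36)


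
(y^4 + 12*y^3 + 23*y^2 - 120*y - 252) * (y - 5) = y^5 + 7*y^4 - 37*y^3 - 235*y^2 + 348*y + 1260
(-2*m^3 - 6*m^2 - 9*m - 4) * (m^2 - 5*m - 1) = -2*m^5 + 4*m^4 + 23*m^3 + 47*m^2 + 29*m + 4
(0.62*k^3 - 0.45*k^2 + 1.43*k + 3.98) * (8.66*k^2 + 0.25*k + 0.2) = 5.3692*k^5 - 3.742*k^4 + 12.3953*k^3 + 34.7343*k^2 + 1.281*k + 0.796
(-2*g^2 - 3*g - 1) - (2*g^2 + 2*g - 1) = -4*g^2 - 5*g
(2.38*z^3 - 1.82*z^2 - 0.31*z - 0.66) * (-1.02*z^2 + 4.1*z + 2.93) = -2.4276*z^5 + 11.6144*z^4 - 0.1724*z^3 - 5.9304*z^2 - 3.6143*z - 1.9338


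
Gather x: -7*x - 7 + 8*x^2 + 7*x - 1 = 8*x^2 - 8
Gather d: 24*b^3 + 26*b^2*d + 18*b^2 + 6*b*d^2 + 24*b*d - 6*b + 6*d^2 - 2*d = 24*b^3 + 18*b^2 - 6*b + d^2*(6*b + 6) + d*(26*b^2 + 24*b - 2)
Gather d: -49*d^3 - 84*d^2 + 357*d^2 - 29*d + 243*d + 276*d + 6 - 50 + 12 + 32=-49*d^3 + 273*d^2 + 490*d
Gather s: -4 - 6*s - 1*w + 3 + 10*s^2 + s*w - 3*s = 10*s^2 + s*(w - 9) - w - 1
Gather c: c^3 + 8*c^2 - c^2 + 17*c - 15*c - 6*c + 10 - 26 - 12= c^3 + 7*c^2 - 4*c - 28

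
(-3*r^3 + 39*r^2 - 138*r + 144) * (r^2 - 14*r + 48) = -3*r^5 + 81*r^4 - 828*r^3 + 3948*r^2 - 8640*r + 6912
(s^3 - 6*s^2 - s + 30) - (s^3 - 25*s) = -6*s^2 + 24*s + 30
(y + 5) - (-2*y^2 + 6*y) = 2*y^2 - 5*y + 5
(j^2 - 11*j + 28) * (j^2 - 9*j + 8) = j^4 - 20*j^3 + 135*j^2 - 340*j + 224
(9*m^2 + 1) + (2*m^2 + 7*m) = 11*m^2 + 7*m + 1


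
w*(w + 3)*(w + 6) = w^3 + 9*w^2 + 18*w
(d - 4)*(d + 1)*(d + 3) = d^3 - 13*d - 12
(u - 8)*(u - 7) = u^2 - 15*u + 56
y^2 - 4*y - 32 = (y - 8)*(y + 4)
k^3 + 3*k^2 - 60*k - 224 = (k - 8)*(k + 4)*(k + 7)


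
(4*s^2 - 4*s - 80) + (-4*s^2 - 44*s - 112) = -48*s - 192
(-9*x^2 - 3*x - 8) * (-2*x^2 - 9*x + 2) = 18*x^4 + 87*x^3 + 25*x^2 + 66*x - 16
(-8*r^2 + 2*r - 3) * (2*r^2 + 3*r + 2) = -16*r^4 - 20*r^3 - 16*r^2 - 5*r - 6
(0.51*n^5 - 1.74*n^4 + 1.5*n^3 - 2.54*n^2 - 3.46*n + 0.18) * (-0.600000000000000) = -0.306*n^5 + 1.044*n^4 - 0.9*n^3 + 1.524*n^2 + 2.076*n - 0.108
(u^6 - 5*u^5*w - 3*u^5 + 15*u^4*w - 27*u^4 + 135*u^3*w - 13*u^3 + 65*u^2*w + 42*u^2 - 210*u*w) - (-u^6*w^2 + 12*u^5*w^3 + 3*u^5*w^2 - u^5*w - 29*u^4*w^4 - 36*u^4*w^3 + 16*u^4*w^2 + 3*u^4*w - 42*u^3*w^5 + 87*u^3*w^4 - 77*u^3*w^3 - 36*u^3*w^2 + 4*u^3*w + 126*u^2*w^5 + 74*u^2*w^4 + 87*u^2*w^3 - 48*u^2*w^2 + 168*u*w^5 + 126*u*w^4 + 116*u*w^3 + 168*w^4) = u^6*w^2 + u^6 - 12*u^5*w^3 - 3*u^5*w^2 - 4*u^5*w - 3*u^5 + 29*u^4*w^4 + 36*u^4*w^3 - 16*u^4*w^2 + 12*u^4*w - 27*u^4 + 42*u^3*w^5 - 87*u^3*w^4 + 77*u^3*w^3 + 36*u^3*w^2 + 131*u^3*w - 13*u^3 - 126*u^2*w^5 - 74*u^2*w^4 - 87*u^2*w^3 + 48*u^2*w^2 + 65*u^2*w + 42*u^2 - 168*u*w^5 - 126*u*w^4 - 116*u*w^3 - 210*u*w - 168*w^4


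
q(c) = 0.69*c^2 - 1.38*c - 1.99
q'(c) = 1.38*c - 1.38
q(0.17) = -2.20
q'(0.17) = -1.15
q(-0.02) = -1.96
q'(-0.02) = -1.41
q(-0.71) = -0.66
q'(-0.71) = -2.36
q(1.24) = -2.64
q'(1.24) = 0.33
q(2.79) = -0.47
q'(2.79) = 2.47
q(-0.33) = -1.46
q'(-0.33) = -1.84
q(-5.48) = 26.29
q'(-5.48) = -8.94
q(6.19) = 15.91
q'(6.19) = 7.16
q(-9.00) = 66.32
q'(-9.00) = -13.80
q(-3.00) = 8.36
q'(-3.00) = -5.52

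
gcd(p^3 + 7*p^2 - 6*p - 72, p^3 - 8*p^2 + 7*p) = 1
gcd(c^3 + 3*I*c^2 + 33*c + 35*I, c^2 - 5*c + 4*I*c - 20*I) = 1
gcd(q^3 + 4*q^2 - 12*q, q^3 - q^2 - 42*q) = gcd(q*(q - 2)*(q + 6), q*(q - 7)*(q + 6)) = q^2 + 6*q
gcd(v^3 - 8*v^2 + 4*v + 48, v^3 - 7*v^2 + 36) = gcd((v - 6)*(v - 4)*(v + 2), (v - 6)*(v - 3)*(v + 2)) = v^2 - 4*v - 12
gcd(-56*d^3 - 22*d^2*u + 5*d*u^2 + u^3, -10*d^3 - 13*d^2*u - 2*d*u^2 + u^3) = 2*d + u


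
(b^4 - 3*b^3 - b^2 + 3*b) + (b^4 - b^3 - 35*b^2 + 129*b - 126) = 2*b^4 - 4*b^3 - 36*b^2 + 132*b - 126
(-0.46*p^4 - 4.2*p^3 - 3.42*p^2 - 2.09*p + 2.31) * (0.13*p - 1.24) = -0.0598*p^5 + 0.0244*p^4 + 4.7634*p^3 + 3.9691*p^2 + 2.8919*p - 2.8644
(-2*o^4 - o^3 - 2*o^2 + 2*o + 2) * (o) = -2*o^5 - o^4 - 2*o^3 + 2*o^2 + 2*o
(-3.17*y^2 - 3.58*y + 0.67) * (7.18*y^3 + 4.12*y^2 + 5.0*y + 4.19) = -22.7606*y^5 - 38.7648*y^4 - 25.789*y^3 - 28.4219*y^2 - 11.6502*y + 2.8073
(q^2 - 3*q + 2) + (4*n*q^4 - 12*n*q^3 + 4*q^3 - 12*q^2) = 4*n*q^4 - 12*n*q^3 + 4*q^3 - 11*q^2 - 3*q + 2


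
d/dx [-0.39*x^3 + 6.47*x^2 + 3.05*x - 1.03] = -1.17*x^2 + 12.94*x + 3.05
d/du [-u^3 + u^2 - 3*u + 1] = -3*u^2 + 2*u - 3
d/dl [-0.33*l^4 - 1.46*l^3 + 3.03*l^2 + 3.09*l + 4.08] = -1.32*l^3 - 4.38*l^2 + 6.06*l + 3.09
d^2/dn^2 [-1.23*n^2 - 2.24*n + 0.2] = -2.46000000000000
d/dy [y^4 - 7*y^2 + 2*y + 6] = 4*y^3 - 14*y + 2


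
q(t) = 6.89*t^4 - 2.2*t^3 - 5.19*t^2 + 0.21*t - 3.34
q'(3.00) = 653.79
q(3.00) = 449.27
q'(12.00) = 46548.93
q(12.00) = 138321.26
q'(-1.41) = -75.53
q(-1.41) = 19.45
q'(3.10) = 725.65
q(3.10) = 518.20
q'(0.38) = -3.18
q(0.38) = -3.99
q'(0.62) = -2.19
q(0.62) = -4.71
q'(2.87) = 567.57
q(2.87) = 369.97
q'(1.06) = 14.62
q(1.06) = -2.87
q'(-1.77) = -154.92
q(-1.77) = 59.85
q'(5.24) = 3729.87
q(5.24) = 4733.23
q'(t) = 27.56*t^3 - 6.6*t^2 - 10.38*t + 0.21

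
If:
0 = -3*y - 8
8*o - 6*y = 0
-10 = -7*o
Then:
No Solution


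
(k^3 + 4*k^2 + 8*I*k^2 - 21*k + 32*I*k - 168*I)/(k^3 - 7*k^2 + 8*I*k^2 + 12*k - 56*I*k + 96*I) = (k + 7)/(k - 4)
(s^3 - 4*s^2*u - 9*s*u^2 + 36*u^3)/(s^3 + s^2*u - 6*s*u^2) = (s^2 - 7*s*u + 12*u^2)/(s*(s - 2*u))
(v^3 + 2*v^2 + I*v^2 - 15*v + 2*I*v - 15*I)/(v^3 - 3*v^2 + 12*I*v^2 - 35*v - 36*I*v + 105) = (v^2 + v*(5 + I) + 5*I)/(v^2 + 12*I*v - 35)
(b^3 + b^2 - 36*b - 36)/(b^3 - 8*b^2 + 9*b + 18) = (b + 6)/(b - 3)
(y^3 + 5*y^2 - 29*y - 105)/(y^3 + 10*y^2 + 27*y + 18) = (y^2 + 2*y - 35)/(y^2 + 7*y + 6)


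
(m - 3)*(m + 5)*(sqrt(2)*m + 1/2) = sqrt(2)*m^3 + m^2/2 + 2*sqrt(2)*m^2 - 15*sqrt(2)*m + m - 15/2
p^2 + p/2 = p*(p + 1/2)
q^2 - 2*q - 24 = (q - 6)*(q + 4)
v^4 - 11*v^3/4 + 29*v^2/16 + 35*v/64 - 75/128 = (v - 5/4)^2*(v - 3/4)*(v + 1/2)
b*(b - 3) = b^2 - 3*b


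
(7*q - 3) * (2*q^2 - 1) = 14*q^3 - 6*q^2 - 7*q + 3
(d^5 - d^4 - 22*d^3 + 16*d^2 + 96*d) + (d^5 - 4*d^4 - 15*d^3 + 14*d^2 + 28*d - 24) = 2*d^5 - 5*d^4 - 37*d^3 + 30*d^2 + 124*d - 24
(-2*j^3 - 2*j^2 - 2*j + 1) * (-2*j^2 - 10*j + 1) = 4*j^5 + 24*j^4 + 22*j^3 + 16*j^2 - 12*j + 1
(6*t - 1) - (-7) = 6*t + 6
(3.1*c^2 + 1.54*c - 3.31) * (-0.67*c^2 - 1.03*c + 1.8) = -2.077*c^4 - 4.2248*c^3 + 6.2115*c^2 + 6.1813*c - 5.958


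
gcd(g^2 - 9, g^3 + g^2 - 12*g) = g - 3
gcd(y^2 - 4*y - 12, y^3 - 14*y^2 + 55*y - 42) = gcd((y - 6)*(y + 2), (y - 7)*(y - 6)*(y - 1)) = y - 6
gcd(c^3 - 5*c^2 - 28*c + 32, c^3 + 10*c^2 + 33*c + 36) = c + 4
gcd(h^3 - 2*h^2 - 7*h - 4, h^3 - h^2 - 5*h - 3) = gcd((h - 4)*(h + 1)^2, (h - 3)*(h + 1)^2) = h^2 + 2*h + 1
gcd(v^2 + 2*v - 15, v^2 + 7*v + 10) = v + 5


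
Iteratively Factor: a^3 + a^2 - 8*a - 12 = (a + 2)*(a^2 - a - 6) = (a + 2)^2*(a - 3)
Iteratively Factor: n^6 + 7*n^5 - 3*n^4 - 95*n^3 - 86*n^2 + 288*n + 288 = (n + 3)*(n^5 + 4*n^4 - 15*n^3 - 50*n^2 + 64*n + 96) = (n + 1)*(n + 3)*(n^4 + 3*n^3 - 18*n^2 - 32*n + 96) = (n - 3)*(n + 1)*(n + 3)*(n^3 + 6*n^2 - 32) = (n - 3)*(n + 1)*(n + 3)*(n + 4)*(n^2 + 2*n - 8) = (n - 3)*(n + 1)*(n + 3)*(n + 4)^2*(n - 2)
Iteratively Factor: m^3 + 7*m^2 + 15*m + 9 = (m + 3)*(m^2 + 4*m + 3) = (m + 1)*(m + 3)*(m + 3)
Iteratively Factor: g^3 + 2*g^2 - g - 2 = (g - 1)*(g^2 + 3*g + 2) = (g - 1)*(g + 1)*(g + 2)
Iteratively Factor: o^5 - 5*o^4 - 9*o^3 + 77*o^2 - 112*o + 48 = (o - 4)*(o^4 - o^3 - 13*o^2 + 25*o - 12) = (o - 4)*(o - 1)*(o^3 - 13*o + 12) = (o - 4)*(o - 1)*(o + 4)*(o^2 - 4*o + 3) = (o - 4)*(o - 3)*(o - 1)*(o + 4)*(o - 1)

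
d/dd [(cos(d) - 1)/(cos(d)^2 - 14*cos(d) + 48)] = (cos(d)^2 - 2*cos(d) - 34)*sin(d)/(cos(d)^2 - 14*cos(d) + 48)^2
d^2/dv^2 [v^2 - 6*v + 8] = 2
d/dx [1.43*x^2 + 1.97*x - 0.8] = 2.86*x + 1.97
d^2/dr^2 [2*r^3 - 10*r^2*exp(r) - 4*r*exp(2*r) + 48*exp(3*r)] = -10*r^2*exp(r) - 16*r*exp(2*r) - 40*r*exp(r) + 12*r + 432*exp(3*r) - 16*exp(2*r) - 20*exp(r)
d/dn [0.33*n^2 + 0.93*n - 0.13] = 0.66*n + 0.93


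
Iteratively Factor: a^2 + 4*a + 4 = (a + 2)*(a + 2)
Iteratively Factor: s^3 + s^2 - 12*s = (s - 3)*(s^2 + 4*s) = (s - 3)*(s + 4)*(s)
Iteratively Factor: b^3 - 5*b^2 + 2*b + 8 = (b - 4)*(b^2 - b - 2) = (b - 4)*(b - 2)*(b + 1)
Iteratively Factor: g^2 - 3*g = (g)*(g - 3)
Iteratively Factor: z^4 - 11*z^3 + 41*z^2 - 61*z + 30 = (z - 5)*(z^3 - 6*z^2 + 11*z - 6) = (z - 5)*(z - 2)*(z^2 - 4*z + 3) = (z - 5)*(z - 3)*(z - 2)*(z - 1)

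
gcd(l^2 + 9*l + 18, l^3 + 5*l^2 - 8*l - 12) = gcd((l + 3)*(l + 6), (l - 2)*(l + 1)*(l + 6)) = l + 6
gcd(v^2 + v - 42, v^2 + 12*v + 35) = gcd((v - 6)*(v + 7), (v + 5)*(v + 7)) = v + 7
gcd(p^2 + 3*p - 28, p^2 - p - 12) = p - 4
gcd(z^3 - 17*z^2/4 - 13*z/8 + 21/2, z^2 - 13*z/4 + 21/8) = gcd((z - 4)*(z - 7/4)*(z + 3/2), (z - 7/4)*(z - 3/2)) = z - 7/4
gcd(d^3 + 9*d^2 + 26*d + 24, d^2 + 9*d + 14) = d + 2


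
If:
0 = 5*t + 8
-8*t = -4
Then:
No Solution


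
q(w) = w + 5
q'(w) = 1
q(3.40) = 8.40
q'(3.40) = 1.00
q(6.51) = 11.51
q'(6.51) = 1.00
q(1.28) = 6.28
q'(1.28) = 1.00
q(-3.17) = 1.83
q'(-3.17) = 1.00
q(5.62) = 10.62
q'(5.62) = 1.00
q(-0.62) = 4.38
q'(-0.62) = 1.00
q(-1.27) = 3.73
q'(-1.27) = 1.00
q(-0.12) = 4.88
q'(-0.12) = 1.00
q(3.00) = 8.00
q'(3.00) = 1.00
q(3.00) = 8.00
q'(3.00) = 1.00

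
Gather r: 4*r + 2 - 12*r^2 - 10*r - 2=-12*r^2 - 6*r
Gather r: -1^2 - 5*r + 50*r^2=50*r^2 - 5*r - 1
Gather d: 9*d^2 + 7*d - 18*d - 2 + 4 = 9*d^2 - 11*d + 2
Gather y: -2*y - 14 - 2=-2*y - 16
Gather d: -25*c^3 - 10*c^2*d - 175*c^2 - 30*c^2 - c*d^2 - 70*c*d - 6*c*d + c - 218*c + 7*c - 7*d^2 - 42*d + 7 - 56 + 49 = -25*c^3 - 205*c^2 - 210*c + d^2*(-c - 7) + d*(-10*c^2 - 76*c - 42)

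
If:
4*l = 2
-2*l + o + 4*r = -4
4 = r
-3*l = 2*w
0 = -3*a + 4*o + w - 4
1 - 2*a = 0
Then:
No Solution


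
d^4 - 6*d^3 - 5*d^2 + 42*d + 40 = (d - 5)*(d - 4)*(d + 1)*(d + 2)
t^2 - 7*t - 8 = (t - 8)*(t + 1)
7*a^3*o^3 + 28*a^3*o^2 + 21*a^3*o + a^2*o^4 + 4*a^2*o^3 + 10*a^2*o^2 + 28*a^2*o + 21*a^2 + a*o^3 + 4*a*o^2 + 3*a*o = (7*a + o)*(o + 3)*(a*o + 1)*(a*o + a)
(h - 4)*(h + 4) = h^2 - 16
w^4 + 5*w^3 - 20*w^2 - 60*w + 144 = (w - 3)*(w - 2)*(w + 4)*(w + 6)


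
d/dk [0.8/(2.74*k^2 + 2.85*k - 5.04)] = (-4.384*k - 2.28)/(2.74*k^2 + 2.85*k - 5.04)^2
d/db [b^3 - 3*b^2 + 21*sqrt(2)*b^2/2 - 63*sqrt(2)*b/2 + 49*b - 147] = 3*b^2 - 6*b + 21*sqrt(2)*b - 63*sqrt(2)/2 + 49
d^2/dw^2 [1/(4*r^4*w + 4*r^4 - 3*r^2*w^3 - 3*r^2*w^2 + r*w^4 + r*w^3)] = 2*(3*(3*r*w + r - 2*w^2 - w)*(4*r^3*w + 4*r^3 - 3*r*w^3 - 3*r*w^2 + w^4 + w^3) + (4*r^3 - 9*r*w^2 - 6*r*w + 4*w^3 + 3*w^2)^2)/(r*(4*r^3*w + 4*r^3 - 3*r*w^3 - 3*r*w^2 + w^4 + w^3)^3)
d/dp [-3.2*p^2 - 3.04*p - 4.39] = -6.4*p - 3.04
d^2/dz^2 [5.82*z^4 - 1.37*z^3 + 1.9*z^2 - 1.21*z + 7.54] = 69.84*z^2 - 8.22*z + 3.8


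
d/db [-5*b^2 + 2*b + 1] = 2 - 10*b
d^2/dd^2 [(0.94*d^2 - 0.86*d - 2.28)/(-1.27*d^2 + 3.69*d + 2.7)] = (-1.77635683940025e-15*d^4 - 6.036056*d^3 + 2.724912*d^2 - 46.414944*d + 46.884096)/(2.048383*d^6 - 17.854803*d^5 + 38.812851*d^4 + 25.674651*d^3 - 82.51551*d^2 - 80.7003*d - 19.683)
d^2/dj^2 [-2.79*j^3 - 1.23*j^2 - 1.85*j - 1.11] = -16.74*j - 2.46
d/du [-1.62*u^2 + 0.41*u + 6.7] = 0.41 - 3.24*u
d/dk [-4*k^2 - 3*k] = -8*k - 3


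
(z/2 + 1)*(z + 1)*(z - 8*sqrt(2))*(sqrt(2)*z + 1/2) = sqrt(2)*z^4/2 - 31*z^3/4 + 3*sqrt(2)*z^3/2 - 93*z^2/4 - sqrt(2)*z^2 - 31*z/2 - 6*sqrt(2)*z - 4*sqrt(2)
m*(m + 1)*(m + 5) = m^3 + 6*m^2 + 5*m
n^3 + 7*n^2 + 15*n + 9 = (n + 1)*(n + 3)^2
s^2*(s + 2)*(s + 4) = s^4 + 6*s^3 + 8*s^2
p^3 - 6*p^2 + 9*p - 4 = (p - 4)*(p - 1)^2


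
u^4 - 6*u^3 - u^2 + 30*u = u*(u - 5)*(u - 3)*(u + 2)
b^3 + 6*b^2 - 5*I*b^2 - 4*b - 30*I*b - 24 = (b + 6)*(b - 4*I)*(b - I)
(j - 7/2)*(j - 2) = j^2 - 11*j/2 + 7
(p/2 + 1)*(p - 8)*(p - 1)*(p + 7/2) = p^4/2 - 7*p^3/4 - 69*p^2/4 - 19*p/2 + 28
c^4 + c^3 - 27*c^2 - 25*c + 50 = (c - 5)*(c - 1)*(c + 2)*(c + 5)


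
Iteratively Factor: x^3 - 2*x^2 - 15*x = (x + 3)*(x^2 - 5*x) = (x - 5)*(x + 3)*(x)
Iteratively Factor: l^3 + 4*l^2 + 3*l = (l + 3)*(l^2 + l) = (l + 1)*(l + 3)*(l)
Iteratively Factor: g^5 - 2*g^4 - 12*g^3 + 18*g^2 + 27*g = (g - 3)*(g^4 + g^3 - 9*g^2 - 9*g) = g*(g - 3)*(g^3 + g^2 - 9*g - 9) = g*(g - 3)*(g + 3)*(g^2 - 2*g - 3) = g*(g - 3)*(g + 1)*(g + 3)*(g - 3)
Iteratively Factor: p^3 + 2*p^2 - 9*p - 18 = (p + 3)*(p^2 - p - 6) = (p - 3)*(p + 3)*(p + 2)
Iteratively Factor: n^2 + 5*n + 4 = (n + 4)*(n + 1)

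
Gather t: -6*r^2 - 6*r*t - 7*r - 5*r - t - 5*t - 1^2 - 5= -6*r^2 - 12*r + t*(-6*r - 6) - 6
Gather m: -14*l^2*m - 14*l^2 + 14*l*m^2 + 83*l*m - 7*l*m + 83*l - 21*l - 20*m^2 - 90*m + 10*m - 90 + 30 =-14*l^2 + 62*l + m^2*(14*l - 20) + m*(-14*l^2 + 76*l - 80) - 60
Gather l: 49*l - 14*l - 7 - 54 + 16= 35*l - 45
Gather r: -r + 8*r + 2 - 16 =7*r - 14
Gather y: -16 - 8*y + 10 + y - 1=-7*y - 7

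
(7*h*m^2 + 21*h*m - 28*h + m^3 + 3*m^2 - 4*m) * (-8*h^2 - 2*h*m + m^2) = -56*h^3*m^2 - 168*h^3*m + 224*h^3 - 22*h^2*m^3 - 66*h^2*m^2 + 88*h^2*m + 5*h*m^4 + 15*h*m^3 - 20*h*m^2 + m^5 + 3*m^4 - 4*m^3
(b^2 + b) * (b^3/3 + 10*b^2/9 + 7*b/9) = b^5/3 + 13*b^4/9 + 17*b^3/9 + 7*b^2/9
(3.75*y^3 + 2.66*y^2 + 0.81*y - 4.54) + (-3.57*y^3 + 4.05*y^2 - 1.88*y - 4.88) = 0.18*y^3 + 6.71*y^2 - 1.07*y - 9.42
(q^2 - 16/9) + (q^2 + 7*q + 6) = 2*q^2 + 7*q + 38/9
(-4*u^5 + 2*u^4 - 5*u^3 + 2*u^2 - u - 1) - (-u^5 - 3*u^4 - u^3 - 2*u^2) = -3*u^5 + 5*u^4 - 4*u^3 + 4*u^2 - u - 1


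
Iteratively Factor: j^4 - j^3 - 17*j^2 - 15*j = (j + 1)*(j^3 - 2*j^2 - 15*j) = (j - 5)*(j + 1)*(j^2 + 3*j) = (j - 5)*(j + 1)*(j + 3)*(j)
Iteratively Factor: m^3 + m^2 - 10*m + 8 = (m - 1)*(m^2 + 2*m - 8) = (m - 2)*(m - 1)*(m + 4)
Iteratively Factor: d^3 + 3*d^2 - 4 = (d + 2)*(d^2 + d - 2) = (d - 1)*(d + 2)*(d + 2)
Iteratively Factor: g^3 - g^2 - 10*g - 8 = (g + 1)*(g^2 - 2*g - 8) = (g - 4)*(g + 1)*(g + 2)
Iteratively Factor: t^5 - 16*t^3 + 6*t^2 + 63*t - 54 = (t - 3)*(t^4 + 3*t^3 - 7*t^2 - 15*t + 18) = (t - 3)*(t - 2)*(t^3 + 5*t^2 + 3*t - 9) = (t - 3)*(t - 2)*(t - 1)*(t^2 + 6*t + 9) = (t - 3)*(t - 2)*(t - 1)*(t + 3)*(t + 3)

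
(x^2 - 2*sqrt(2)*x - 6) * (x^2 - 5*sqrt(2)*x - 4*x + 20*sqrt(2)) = x^4 - 7*sqrt(2)*x^3 - 4*x^3 + 14*x^2 + 28*sqrt(2)*x^2 - 56*x + 30*sqrt(2)*x - 120*sqrt(2)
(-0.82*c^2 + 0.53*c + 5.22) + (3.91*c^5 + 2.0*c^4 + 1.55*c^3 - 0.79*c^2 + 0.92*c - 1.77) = 3.91*c^5 + 2.0*c^4 + 1.55*c^3 - 1.61*c^2 + 1.45*c + 3.45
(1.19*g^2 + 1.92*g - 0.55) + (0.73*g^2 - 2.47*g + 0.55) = 1.92*g^2 - 0.55*g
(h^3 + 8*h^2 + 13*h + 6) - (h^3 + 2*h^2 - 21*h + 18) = 6*h^2 + 34*h - 12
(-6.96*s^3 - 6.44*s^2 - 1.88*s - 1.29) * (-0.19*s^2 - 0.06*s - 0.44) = 1.3224*s^5 + 1.6412*s^4 + 3.806*s^3 + 3.1915*s^2 + 0.9046*s + 0.5676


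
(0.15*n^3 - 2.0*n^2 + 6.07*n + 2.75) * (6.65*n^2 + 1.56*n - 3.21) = 0.9975*n^5 - 13.066*n^4 + 36.764*n^3 + 34.1767*n^2 - 15.1947*n - 8.8275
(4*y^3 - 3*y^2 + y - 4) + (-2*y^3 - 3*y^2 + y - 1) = 2*y^3 - 6*y^2 + 2*y - 5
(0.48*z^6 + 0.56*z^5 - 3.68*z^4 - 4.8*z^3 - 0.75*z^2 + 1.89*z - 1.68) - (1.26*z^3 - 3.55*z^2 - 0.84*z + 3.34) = 0.48*z^6 + 0.56*z^5 - 3.68*z^4 - 6.06*z^3 + 2.8*z^2 + 2.73*z - 5.02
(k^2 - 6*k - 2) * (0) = 0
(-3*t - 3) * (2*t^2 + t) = -6*t^3 - 9*t^2 - 3*t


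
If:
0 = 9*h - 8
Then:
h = 8/9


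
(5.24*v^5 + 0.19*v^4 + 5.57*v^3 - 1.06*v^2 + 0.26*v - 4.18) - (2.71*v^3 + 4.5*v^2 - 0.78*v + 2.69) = 5.24*v^5 + 0.19*v^4 + 2.86*v^3 - 5.56*v^2 + 1.04*v - 6.87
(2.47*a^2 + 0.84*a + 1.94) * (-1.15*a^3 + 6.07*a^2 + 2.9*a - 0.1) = -2.8405*a^5 + 14.0269*a^4 + 10.0308*a^3 + 13.9648*a^2 + 5.542*a - 0.194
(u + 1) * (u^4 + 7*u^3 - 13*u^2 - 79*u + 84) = u^5 + 8*u^4 - 6*u^3 - 92*u^2 + 5*u + 84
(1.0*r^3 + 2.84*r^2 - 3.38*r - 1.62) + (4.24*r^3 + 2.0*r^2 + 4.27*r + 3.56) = 5.24*r^3 + 4.84*r^2 + 0.89*r + 1.94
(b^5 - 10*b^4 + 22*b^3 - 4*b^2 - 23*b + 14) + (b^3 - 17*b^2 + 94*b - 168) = b^5 - 10*b^4 + 23*b^3 - 21*b^2 + 71*b - 154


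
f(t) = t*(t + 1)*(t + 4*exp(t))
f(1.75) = 119.20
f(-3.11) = -19.24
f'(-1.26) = 0.89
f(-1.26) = -0.04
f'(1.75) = 227.05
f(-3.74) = -37.35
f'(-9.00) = 225.03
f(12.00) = 101560861.85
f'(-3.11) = 23.04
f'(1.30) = 104.39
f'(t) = t*(t + 1)*(4*exp(t) + 1) + t*(t + 4*exp(t)) + (t + 1)*(t + 4*exp(t)) = 4*t^2*exp(t) + 3*t^2 + 12*t*exp(t) + 2*t + 4*exp(t)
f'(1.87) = 276.54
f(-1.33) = -0.12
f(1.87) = 149.32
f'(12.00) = 117834924.99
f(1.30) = 47.77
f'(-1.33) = 1.35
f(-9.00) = -647.96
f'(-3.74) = 34.84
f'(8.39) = 1700809.25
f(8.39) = 1388113.88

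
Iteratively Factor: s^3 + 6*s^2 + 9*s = (s + 3)*(s^2 + 3*s) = (s + 3)^2*(s)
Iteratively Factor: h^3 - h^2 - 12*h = (h)*(h^2 - h - 12) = h*(h - 4)*(h + 3)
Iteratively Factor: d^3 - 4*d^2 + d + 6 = (d + 1)*(d^2 - 5*d + 6) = (d - 2)*(d + 1)*(d - 3)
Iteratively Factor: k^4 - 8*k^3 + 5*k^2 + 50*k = (k)*(k^3 - 8*k^2 + 5*k + 50) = k*(k - 5)*(k^2 - 3*k - 10) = k*(k - 5)^2*(k + 2)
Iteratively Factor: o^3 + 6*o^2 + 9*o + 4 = (o + 1)*(o^2 + 5*o + 4) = (o + 1)*(o + 4)*(o + 1)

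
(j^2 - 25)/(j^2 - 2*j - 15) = (j + 5)/(j + 3)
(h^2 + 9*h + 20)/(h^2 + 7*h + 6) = (h^2 + 9*h + 20)/(h^2 + 7*h + 6)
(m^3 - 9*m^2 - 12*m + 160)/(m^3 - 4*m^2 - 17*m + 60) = (m - 8)/(m - 3)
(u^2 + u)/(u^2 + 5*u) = (u + 1)/(u + 5)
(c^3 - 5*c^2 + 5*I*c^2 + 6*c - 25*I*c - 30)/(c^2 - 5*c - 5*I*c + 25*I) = (c^2 + 5*I*c + 6)/(c - 5*I)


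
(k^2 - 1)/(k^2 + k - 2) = (k + 1)/(k + 2)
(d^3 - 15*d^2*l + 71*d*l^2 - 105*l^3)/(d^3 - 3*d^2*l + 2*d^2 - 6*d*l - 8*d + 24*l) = (d^2 - 12*d*l + 35*l^2)/(d^2 + 2*d - 8)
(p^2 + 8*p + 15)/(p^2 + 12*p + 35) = (p + 3)/(p + 7)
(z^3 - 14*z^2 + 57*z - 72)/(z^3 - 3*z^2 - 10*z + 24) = (z^3 - 14*z^2 + 57*z - 72)/(z^3 - 3*z^2 - 10*z + 24)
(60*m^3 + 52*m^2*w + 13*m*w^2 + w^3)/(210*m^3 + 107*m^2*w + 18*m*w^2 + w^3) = (2*m + w)/(7*m + w)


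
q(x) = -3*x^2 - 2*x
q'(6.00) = -38.00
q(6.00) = -120.00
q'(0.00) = -2.00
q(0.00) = 0.00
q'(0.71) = -6.26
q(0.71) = -2.93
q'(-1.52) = 7.12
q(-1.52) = -3.89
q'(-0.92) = 3.52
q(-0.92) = -0.70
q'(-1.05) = 4.30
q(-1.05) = -1.21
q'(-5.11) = 28.66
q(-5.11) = -68.12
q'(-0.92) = 3.52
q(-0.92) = -0.70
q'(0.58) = -5.48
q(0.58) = -2.17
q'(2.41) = -16.46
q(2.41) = -22.24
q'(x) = -6*x - 2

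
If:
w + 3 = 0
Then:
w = -3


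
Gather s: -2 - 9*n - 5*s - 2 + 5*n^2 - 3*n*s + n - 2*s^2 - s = 5*n^2 - 8*n - 2*s^2 + s*(-3*n - 6) - 4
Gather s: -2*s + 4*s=2*s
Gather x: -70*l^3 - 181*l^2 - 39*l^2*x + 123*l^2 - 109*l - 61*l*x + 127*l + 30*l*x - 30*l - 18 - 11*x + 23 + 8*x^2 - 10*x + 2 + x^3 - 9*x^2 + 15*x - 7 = -70*l^3 - 58*l^2 - 12*l + x^3 - x^2 + x*(-39*l^2 - 31*l - 6)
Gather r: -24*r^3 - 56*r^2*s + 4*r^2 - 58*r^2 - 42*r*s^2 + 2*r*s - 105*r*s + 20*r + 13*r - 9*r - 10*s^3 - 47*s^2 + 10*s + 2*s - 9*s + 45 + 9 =-24*r^3 + r^2*(-56*s - 54) + r*(-42*s^2 - 103*s + 24) - 10*s^3 - 47*s^2 + 3*s + 54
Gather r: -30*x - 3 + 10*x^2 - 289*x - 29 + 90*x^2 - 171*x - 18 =100*x^2 - 490*x - 50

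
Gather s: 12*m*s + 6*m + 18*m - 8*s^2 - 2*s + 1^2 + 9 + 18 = 24*m - 8*s^2 + s*(12*m - 2) + 28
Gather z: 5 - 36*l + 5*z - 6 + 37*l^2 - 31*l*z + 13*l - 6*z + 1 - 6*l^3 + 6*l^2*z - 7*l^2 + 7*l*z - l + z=-6*l^3 + 30*l^2 - 24*l + z*(6*l^2 - 24*l)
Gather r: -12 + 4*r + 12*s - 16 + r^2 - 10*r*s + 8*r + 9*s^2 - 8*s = r^2 + r*(12 - 10*s) + 9*s^2 + 4*s - 28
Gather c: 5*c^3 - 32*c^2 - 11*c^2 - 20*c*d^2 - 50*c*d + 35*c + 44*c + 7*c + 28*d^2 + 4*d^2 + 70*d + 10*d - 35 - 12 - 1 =5*c^3 - 43*c^2 + c*(-20*d^2 - 50*d + 86) + 32*d^2 + 80*d - 48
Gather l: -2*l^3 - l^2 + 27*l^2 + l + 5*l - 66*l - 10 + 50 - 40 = -2*l^3 + 26*l^2 - 60*l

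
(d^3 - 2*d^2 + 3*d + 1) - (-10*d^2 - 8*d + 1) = d^3 + 8*d^2 + 11*d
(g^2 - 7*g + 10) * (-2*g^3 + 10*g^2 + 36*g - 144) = -2*g^5 + 24*g^4 - 54*g^3 - 296*g^2 + 1368*g - 1440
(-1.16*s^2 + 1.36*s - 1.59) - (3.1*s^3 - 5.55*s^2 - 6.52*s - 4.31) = -3.1*s^3 + 4.39*s^2 + 7.88*s + 2.72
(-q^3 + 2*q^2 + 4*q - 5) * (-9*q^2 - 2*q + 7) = 9*q^5 - 16*q^4 - 47*q^3 + 51*q^2 + 38*q - 35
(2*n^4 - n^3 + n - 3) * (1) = 2*n^4 - n^3 + n - 3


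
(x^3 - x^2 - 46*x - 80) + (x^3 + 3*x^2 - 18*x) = 2*x^3 + 2*x^2 - 64*x - 80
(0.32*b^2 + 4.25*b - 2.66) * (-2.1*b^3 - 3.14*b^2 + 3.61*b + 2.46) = -0.672*b^5 - 9.9298*b^4 - 6.6038*b^3 + 24.4821*b^2 + 0.852399999999999*b - 6.5436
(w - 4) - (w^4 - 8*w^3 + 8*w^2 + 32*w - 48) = -w^4 + 8*w^3 - 8*w^2 - 31*w + 44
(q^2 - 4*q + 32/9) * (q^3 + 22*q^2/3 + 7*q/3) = q^5 + 10*q^4/3 - 211*q^3/9 + 452*q^2/27 + 224*q/27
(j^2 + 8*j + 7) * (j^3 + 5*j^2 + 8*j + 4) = j^5 + 13*j^4 + 55*j^3 + 103*j^2 + 88*j + 28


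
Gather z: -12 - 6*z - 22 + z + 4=-5*z - 30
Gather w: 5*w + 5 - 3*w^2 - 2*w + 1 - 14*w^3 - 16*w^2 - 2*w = -14*w^3 - 19*w^2 + w + 6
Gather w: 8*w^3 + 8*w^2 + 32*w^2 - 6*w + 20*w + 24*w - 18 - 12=8*w^3 + 40*w^2 + 38*w - 30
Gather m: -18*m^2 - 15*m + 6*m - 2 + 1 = -18*m^2 - 9*m - 1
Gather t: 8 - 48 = -40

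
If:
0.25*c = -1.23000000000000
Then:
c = -4.92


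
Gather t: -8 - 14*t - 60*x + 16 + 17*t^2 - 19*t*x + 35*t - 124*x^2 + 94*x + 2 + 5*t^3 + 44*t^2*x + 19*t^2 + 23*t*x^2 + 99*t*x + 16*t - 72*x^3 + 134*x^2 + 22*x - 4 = 5*t^3 + t^2*(44*x + 36) + t*(23*x^2 + 80*x + 37) - 72*x^3 + 10*x^2 + 56*x + 6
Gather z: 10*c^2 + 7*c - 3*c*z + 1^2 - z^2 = 10*c^2 - 3*c*z + 7*c - z^2 + 1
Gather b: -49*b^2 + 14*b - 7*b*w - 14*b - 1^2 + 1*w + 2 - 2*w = -49*b^2 - 7*b*w - w + 1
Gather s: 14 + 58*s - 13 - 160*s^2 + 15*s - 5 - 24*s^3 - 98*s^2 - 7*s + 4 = -24*s^3 - 258*s^2 + 66*s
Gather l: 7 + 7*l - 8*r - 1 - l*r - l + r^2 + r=l*(6 - r) + r^2 - 7*r + 6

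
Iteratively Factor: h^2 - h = (h - 1)*(h)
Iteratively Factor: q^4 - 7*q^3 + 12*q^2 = (q - 3)*(q^3 - 4*q^2) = q*(q - 3)*(q^2 - 4*q) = q*(q - 4)*(q - 3)*(q)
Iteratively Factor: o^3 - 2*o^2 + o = (o - 1)*(o^2 - o) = o*(o - 1)*(o - 1)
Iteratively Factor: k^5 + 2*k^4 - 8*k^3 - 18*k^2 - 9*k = (k + 1)*(k^4 + k^3 - 9*k^2 - 9*k) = (k + 1)*(k + 3)*(k^3 - 2*k^2 - 3*k) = k*(k + 1)*(k + 3)*(k^2 - 2*k - 3) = k*(k + 1)^2*(k + 3)*(k - 3)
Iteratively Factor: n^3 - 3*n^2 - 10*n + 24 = (n + 3)*(n^2 - 6*n + 8) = (n - 4)*(n + 3)*(n - 2)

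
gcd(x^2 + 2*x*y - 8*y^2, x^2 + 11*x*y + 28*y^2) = x + 4*y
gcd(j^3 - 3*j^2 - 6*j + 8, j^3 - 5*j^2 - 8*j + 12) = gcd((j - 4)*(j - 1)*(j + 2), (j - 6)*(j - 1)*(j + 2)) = j^2 + j - 2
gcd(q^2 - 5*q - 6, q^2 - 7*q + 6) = q - 6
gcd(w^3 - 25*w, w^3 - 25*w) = w^3 - 25*w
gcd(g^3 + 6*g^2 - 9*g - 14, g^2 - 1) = g + 1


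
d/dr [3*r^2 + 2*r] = 6*r + 2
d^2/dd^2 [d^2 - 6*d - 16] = 2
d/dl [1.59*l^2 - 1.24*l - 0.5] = 3.18*l - 1.24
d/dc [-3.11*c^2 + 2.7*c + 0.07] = 2.7 - 6.22*c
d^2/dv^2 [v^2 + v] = 2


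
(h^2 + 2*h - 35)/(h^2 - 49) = (h - 5)/(h - 7)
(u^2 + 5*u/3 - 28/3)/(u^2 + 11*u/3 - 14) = (u + 4)/(u + 6)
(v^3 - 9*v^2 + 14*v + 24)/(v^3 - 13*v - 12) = (v - 6)/(v + 3)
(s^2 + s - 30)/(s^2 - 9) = (s^2 + s - 30)/(s^2 - 9)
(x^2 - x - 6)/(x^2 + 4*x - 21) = (x + 2)/(x + 7)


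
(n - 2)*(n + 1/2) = n^2 - 3*n/2 - 1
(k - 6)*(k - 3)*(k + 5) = k^3 - 4*k^2 - 27*k + 90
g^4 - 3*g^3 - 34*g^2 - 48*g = g*(g - 8)*(g + 2)*(g + 3)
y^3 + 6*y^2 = y^2*(y + 6)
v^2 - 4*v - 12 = (v - 6)*(v + 2)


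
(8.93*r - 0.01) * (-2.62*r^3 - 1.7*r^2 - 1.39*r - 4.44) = -23.3966*r^4 - 15.1548*r^3 - 12.3957*r^2 - 39.6353*r + 0.0444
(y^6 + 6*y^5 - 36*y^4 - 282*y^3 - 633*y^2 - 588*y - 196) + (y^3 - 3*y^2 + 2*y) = y^6 + 6*y^5 - 36*y^4 - 281*y^3 - 636*y^2 - 586*y - 196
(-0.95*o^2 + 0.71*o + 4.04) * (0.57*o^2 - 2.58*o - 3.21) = -0.5415*o^4 + 2.8557*o^3 + 3.5205*o^2 - 12.7023*o - 12.9684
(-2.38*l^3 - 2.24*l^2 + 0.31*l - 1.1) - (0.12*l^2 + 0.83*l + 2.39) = -2.38*l^3 - 2.36*l^2 - 0.52*l - 3.49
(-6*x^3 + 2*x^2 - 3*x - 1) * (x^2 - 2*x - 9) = -6*x^5 + 14*x^4 + 47*x^3 - 13*x^2 + 29*x + 9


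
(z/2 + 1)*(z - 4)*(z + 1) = z^3/2 - z^2/2 - 5*z - 4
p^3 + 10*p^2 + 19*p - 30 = (p - 1)*(p + 5)*(p + 6)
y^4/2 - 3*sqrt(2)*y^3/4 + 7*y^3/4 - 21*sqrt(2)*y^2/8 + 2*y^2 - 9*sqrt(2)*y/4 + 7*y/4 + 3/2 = (y/2 + 1)*(y + 3/2)*(y - sqrt(2))*(y - sqrt(2)/2)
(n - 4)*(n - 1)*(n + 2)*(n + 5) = n^4 + 2*n^3 - 21*n^2 - 22*n + 40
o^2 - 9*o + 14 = (o - 7)*(o - 2)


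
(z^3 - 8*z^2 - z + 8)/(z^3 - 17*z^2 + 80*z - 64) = (z + 1)/(z - 8)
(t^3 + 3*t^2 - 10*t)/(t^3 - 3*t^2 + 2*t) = (t + 5)/(t - 1)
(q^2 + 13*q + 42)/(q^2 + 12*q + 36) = (q + 7)/(q + 6)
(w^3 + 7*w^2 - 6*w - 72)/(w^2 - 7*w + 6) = (w^3 + 7*w^2 - 6*w - 72)/(w^2 - 7*w + 6)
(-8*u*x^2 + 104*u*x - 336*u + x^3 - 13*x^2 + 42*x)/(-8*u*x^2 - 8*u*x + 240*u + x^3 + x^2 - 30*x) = (x^2 - 13*x + 42)/(x^2 + x - 30)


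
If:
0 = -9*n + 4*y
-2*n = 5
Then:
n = -5/2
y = -45/8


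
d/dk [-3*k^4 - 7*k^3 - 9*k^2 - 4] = 3*k*(-4*k^2 - 7*k - 6)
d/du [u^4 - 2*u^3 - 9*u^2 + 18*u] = 4*u^3 - 6*u^2 - 18*u + 18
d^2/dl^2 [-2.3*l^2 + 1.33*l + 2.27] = -4.60000000000000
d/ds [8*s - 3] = 8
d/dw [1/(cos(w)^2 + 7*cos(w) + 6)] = (2*cos(w) + 7)*sin(w)/(cos(w)^2 + 7*cos(w) + 6)^2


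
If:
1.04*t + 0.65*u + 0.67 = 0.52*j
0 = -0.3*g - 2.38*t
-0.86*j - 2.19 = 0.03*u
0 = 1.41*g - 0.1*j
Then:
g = -0.17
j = -2.44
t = 0.02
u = -3.02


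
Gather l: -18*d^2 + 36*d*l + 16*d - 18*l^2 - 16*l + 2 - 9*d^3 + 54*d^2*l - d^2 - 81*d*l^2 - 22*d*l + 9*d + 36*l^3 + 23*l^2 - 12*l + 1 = -9*d^3 - 19*d^2 + 25*d + 36*l^3 + l^2*(5 - 81*d) + l*(54*d^2 + 14*d - 28) + 3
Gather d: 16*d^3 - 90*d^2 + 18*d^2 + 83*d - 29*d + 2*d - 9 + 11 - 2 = 16*d^3 - 72*d^2 + 56*d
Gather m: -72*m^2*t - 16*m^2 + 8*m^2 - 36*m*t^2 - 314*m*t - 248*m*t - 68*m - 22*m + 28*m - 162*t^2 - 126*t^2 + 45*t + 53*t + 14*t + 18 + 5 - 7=m^2*(-72*t - 8) + m*(-36*t^2 - 562*t - 62) - 288*t^2 + 112*t + 16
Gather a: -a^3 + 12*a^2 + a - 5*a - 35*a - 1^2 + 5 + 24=-a^3 + 12*a^2 - 39*a + 28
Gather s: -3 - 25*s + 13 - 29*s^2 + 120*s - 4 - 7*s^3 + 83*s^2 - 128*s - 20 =-7*s^3 + 54*s^2 - 33*s - 14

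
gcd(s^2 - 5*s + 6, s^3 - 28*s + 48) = s - 2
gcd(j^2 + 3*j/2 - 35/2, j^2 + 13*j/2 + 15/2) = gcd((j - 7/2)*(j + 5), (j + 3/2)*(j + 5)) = j + 5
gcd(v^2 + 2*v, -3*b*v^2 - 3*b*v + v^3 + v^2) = v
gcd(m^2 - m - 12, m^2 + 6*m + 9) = m + 3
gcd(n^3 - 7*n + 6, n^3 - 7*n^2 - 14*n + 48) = n^2 + n - 6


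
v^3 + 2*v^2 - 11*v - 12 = (v - 3)*(v + 1)*(v + 4)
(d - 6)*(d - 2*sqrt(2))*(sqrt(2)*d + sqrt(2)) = sqrt(2)*d^3 - 5*sqrt(2)*d^2 - 4*d^2 - 6*sqrt(2)*d + 20*d + 24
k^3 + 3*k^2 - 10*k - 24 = (k - 3)*(k + 2)*(k + 4)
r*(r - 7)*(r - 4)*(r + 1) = r^4 - 10*r^3 + 17*r^2 + 28*r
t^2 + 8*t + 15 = (t + 3)*(t + 5)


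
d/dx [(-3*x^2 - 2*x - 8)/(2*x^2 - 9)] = 2*(2*x^2 + 43*x + 9)/(4*x^4 - 36*x^2 + 81)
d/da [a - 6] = 1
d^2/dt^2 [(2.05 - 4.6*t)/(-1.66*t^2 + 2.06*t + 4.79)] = ((25.758 - 45.816*t)*(-1.66*t^2 + 2.06*t + 4.79) - (3.32*t - 2.06)*(4.6*t - 2.05)*(6.64*t - 4.12))/(-1.66*t^2 + 2.06*t + 4.79)^3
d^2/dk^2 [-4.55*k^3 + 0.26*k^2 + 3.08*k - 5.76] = 0.52 - 27.3*k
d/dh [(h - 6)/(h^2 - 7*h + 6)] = -1/(h^2 - 2*h + 1)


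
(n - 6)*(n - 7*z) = n^2 - 7*n*z - 6*n + 42*z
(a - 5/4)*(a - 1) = a^2 - 9*a/4 + 5/4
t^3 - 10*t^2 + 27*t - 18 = (t - 6)*(t - 3)*(t - 1)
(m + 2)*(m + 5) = m^2 + 7*m + 10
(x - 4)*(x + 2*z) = x^2 + 2*x*z - 4*x - 8*z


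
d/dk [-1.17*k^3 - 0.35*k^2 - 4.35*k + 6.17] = -3.51*k^2 - 0.7*k - 4.35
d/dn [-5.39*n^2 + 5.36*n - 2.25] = 5.36 - 10.78*n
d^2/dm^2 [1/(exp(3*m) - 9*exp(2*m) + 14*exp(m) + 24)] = ((-9*exp(2*m) + 36*exp(m) - 14)*(exp(3*m) - 9*exp(2*m) + 14*exp(m) + 24) + 2*(3*exp(2*m) - 18*exp(m) + 14)^2*exp(m))*exp(m)/(exp(3*m) - 9*exp(2*m) + 14*exp(m) + 24)^3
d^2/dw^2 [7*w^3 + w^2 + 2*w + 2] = 42*w + 2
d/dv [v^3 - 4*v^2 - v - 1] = 3*v^2 - 8*v - 1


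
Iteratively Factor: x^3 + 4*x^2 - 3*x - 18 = (x + 3)*(x^2 + x - 6) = (x - 2)*(x + 3)*(x + 3)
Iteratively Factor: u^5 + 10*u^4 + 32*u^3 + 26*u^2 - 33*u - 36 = (u - 1)*(u^4 + 11*u^3 + 43*u^2 + 69*u + 36) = (u - 1)*(u + 1)*(u^3 + 10*u^2 + 33*u + 36) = (u - 1)*(u + 1)*(u + 3)*(u^2 + 7*u + 12) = (u - 1)*(u + 1)*(u + 3)*(u + 4)*(u + 3)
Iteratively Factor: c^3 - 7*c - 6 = (c + 1)*(c^2 - c - 6) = (c + 1)*(c + 2)*(c - 3)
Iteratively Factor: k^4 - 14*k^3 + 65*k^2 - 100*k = (k - 4)*(k^3 - 10*k^2 + 25*k) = (k - 5)*(k - 4)*(k^2 - 5*k) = (k - 5)^2*(k - 4)*(k)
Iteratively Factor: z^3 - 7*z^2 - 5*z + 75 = (z + 3)*(z^2 - 10*z + 25) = (z - 5)*(z + 3)*(z - 5)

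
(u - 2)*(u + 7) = u^2 + 5*u - 14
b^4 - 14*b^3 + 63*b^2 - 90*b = b*(b - 6)*(b - 5)*(b - 3)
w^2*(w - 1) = w^3 - w^2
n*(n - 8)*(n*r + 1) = n^3*r - 8*n^2*r + n^2 - 8*n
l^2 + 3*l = l*(l + 3)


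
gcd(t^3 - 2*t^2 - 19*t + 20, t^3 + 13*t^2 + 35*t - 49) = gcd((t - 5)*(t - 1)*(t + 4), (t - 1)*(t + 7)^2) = t - 1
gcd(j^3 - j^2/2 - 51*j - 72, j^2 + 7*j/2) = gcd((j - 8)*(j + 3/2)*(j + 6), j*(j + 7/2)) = 1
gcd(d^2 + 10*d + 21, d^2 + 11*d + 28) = d + 7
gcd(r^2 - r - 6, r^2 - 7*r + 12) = r - 3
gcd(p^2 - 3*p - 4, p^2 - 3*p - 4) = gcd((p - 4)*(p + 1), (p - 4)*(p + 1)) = p^2 - 3*p - 4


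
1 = 1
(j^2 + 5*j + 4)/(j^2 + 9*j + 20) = (j + 1)/(j + 5)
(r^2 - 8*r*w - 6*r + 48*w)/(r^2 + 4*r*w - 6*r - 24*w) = (r - 8*w)/(r + 4*w)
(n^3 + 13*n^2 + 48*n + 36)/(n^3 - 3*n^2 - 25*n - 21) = (n^2 + 12*n + 36)/(n^2 - 4*n - 21)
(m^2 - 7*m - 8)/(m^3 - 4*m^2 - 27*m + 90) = (m^2 - 7*m - 8)/(m^3 - 4*m^2 - 27*m + 90)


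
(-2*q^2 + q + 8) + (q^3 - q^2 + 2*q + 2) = q^3 - 3*q^2 + 3*q + 10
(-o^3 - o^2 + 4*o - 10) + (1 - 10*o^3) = -11*o^3 - o^2 + 4*o - 9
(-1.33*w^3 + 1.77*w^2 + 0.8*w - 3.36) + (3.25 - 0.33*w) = -1.33*w^3 + 1.77*w^2 + 0.47*w - 0.11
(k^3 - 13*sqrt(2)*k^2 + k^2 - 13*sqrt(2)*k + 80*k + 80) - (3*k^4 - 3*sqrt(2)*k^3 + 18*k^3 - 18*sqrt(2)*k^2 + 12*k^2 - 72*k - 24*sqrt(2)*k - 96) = -3*k^4 - 17*k^3 + 3*sqrt(2)*k^3 - 11*k^2 + 5*sqrt(2)*k^2 + 11*sqrt(2)*k + 152*k + 176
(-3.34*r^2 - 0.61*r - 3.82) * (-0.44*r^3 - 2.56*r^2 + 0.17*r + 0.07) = 1.4696*r^5 + 8.8188*r^4 + 2.6746*r^3 + 9.4417*r^2 - 0.6921*r - 0.2674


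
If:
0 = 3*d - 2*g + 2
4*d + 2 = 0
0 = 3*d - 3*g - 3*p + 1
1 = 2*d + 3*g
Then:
No Solution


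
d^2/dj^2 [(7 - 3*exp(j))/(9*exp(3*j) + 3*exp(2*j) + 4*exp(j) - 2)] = (-972*exp(6*j) + 4860*exp(5*j) + 2484*exp(4*j) + 90*exp(3*j) + 1278*exp(2*j) + 256*exp(j) + 44)*exp(j)/(729*exp(9*j) + 729*exp(8*j) + 1215*exp(7*j) + 189*exp(6*j) + 216*exp(5*j) - 342*exp(4*j) + 28*exp(3*j) - 60*exp(2*j) + 48*exp(j) - 8)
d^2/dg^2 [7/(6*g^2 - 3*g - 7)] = 42*(12*g^2 - 6*g - 3*(4*g - 1)^2 - 14)/(-6*g^2 + 3*g + 7)^3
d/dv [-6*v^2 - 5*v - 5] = -12*v - 5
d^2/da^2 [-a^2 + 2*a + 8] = -2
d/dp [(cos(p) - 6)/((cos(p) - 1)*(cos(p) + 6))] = (cos(p)^2 - 12*cos(p) - 24)*sin(p)/((cos(p) - 1)^2*(cos(p) + 6)^2)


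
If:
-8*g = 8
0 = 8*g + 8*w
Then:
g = -1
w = 1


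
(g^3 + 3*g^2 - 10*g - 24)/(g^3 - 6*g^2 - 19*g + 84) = (g + 2)/(g - 7)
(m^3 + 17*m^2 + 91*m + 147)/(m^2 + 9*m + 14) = (m^2 + 10*m + 21)/(m + 2)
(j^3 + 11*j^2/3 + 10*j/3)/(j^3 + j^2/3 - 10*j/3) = (3*j + 5)/(3*j - 5)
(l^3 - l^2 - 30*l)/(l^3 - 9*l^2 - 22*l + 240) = l/(l - 8)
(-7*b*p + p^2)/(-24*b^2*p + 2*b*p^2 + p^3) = (-7*b + p)/(-24*b^2 + 2*b*p + p^2)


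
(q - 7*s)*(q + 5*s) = q^2 - 2*q*s - 35*s^2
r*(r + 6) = r^2 + 6*r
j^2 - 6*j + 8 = (j - 4)*(j - 2)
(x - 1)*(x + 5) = x^2 + 4*x - 5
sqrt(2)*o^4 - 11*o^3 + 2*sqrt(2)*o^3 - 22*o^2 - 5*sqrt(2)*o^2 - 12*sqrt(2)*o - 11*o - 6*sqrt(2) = (o + 1)^2*(o - 6*sqrt(2))*(sqrt(2)*o + 1)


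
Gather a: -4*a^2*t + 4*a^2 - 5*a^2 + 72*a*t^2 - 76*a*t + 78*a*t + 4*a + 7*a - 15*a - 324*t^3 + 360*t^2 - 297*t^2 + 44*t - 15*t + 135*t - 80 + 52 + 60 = a^2*(-4*t - 1) + a*(72*t^2 + 2*t - 4) - 324*t^3 + 63*t^2 + 164*t + 32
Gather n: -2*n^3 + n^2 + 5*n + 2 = -2*n^3 + n^2 + 5*n + 2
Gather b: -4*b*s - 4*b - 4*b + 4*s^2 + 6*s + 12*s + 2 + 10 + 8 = b*(-4*s - 8) + 4*s^2 + 18*s + 20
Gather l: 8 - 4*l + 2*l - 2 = 6 - 2*l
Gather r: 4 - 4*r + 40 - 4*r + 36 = 80 - 8*r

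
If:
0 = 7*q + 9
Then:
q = -9/7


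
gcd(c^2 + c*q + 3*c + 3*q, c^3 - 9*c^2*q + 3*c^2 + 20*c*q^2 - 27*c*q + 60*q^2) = c + 3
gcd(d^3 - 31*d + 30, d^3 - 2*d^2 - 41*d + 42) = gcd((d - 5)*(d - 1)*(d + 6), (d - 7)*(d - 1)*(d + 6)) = d^2 + 5*d - 6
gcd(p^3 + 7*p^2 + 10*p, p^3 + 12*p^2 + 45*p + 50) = p^2 + 7*p + 10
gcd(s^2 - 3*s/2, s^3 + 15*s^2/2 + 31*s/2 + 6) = 1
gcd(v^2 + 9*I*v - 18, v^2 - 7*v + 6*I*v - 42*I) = v + 6*I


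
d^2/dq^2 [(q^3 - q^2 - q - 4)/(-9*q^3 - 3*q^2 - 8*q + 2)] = 2*(108*q^6 + 459*q^5 + 1701*q^4 + 833*q^3 + 1146*q^2 + 510*q + 300)/(729*q^9 + 729*q^8 + 2187*q^7 + 837*q^6 + 1620*q^5 - 342*q^4 + 332*q^3 - 348*q^2 + 96*q - 8)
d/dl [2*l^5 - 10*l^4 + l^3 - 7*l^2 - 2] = l*(10*l^3 - 40*l^2 + 3*l - 14)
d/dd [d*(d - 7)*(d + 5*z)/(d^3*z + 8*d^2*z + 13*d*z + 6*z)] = (-5*d^3*z + 15*d^3 + 75*d^2*z + 11*d^2 + 270*d*z - 84*d - 210*z)/(z*(d^5 + 15*d^4 + 75*d^3 + 145*d^2 + 120*d + 36))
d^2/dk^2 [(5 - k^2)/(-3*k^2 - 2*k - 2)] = 2*(-6*k^3 - 153*k^2 - 90*k + 14)/(27*k^6 + 54*k^5 + 90*k^4 + 80*k^3 + 60*k^2 + 24*k + 8)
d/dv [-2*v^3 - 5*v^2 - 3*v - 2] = -6*v^2 - 10*v - 3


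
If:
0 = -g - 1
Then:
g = -1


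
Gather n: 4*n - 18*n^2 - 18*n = -18*n^2 - 14*n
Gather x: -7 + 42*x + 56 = 42*x + 49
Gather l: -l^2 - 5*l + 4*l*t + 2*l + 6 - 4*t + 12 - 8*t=-l^2 + l*(4*t - 3) - 12*t + 18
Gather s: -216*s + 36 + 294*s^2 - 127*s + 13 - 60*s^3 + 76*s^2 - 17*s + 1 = -60*s^3 + 370*s^2 - 360*s + 50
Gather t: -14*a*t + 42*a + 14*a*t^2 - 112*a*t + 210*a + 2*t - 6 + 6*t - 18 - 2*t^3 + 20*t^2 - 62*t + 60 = 252*a - 2*t^3 + t^2*(14*a + 20) + t*(-126*a - 54) + 36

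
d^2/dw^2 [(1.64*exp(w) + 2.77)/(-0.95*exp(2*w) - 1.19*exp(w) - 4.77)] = (-1.4801*exp(4*w) - 8.14568*exp(3*w) + 35.195505*exp(2*w) + 55.595555*exp(w) - 21.591405)*exp(w)/(0.857375*exp(6*w) + 3.221925*exp(5*w) + 16.95066*exp(4*w) + 34.040069*exp(3*w) + 85.110156*exp(2*w) + 81.227853*exp(w) + 108.531333)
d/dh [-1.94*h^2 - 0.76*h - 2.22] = -3.88*h - 0.76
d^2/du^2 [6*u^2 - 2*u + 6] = 12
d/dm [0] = 0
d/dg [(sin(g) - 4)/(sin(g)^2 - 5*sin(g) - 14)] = (8*sin(g) + cos(g)^2 - 35)*cos(g)/((sin(g) - 7)^2*(sin(g) + 2)^2)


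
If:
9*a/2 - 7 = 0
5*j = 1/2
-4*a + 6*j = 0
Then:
No Solution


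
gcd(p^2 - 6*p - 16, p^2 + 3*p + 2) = p + 2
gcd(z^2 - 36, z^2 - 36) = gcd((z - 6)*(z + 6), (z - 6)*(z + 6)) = z^2 - 36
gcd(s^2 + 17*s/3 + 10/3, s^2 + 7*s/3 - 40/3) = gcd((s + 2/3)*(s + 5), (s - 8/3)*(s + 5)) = s + 5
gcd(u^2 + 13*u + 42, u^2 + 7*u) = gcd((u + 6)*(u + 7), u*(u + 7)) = u + 7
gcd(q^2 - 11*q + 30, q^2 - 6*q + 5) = q - 5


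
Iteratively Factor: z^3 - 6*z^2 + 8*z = (z - 2)*(z^2 - 4*z) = z*(z - 2)*(z - 4)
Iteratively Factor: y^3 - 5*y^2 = (y)*(y^2 - 5*y) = y*(y - 5)*(y)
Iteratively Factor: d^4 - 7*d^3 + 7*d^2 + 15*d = (d - 3)*(d^3 - 4*d^2 - 5*d) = (d - 5)*(d - 3)*(d^2 + d) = d*(d - 5)*(d - 3)*(d + 1)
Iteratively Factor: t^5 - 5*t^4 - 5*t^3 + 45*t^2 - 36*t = (t + 3)*(t^4 - 8*t^3 + 19*t^2 - 12*t) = t*(t + 3)*(t^3 - 8*t^2 + 19*t - 12) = t*(t - 1)*(t + 3)*(t^2 - 7*t + 12) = t*(t - 4)*(t - 1)*(t + 3)*(t - 3)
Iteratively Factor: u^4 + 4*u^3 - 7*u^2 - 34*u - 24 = (u + 2)*(u^3 + 2*u^2 - 11*u - 12) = (u + 1)*(u + 2)*(u^2 + u - 12) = (u - 3)*(u + 1)*(u + 2)*(u + 4)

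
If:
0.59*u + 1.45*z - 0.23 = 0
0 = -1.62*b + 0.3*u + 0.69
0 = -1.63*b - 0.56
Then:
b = -0.34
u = -4.16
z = 1.85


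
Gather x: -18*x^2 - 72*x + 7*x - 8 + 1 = -18*x^2 - 65*x - 7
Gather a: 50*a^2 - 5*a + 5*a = 50*a^2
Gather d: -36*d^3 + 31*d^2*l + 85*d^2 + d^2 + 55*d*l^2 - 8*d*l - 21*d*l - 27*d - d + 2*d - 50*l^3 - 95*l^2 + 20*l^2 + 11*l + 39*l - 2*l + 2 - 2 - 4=-36*d^3 + d^2*(31*l + 86) + d*(55*l^2 - 29*l - 26) - 50*l^3 - 75*l^2 + 48*l - 4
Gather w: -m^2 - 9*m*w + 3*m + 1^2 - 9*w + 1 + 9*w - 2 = -m^2 - 9*m*w + 3*m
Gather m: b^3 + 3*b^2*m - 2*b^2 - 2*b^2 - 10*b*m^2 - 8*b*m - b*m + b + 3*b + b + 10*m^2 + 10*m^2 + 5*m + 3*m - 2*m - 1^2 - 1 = b^3 - 4*b^2 + 5*b + m^2*(20 - 10*b) + m*(3*b^2 - 9*b + 6) - 2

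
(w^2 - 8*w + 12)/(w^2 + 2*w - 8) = (w - 6)/(w + 4)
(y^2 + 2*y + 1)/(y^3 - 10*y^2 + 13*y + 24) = (y + 1)/(y^2 - 11*y + 24)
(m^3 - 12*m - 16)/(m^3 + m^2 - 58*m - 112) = (m^2 - 2*m - 8)/(m^2 - m - 56)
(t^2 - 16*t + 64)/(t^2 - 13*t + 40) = (t - 8)/(t - 5)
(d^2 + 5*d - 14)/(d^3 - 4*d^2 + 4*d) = (d + 7)/(d*(d - 2))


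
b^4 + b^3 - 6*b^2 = b^2*(b - 2)*(b + 3)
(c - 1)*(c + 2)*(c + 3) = c^3 + 4*c^2 + c - 6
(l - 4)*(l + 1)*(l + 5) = l^3 + 2*l^2 - 19*l - 20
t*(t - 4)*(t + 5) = t^3 + t^2 - 20*t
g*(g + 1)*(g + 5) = g^3 + 6*g^2 + 5*g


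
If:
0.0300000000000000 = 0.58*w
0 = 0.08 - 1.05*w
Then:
No Solution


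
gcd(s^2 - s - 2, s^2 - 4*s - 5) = s + 1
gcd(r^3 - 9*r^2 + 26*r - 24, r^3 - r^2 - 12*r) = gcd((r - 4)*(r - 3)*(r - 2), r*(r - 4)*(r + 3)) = r - 4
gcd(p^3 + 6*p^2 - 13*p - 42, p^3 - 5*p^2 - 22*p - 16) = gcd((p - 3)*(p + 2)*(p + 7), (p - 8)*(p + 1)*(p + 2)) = p + 2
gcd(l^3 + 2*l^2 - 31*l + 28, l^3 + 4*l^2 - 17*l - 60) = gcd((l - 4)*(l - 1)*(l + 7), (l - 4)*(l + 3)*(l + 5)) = l - 4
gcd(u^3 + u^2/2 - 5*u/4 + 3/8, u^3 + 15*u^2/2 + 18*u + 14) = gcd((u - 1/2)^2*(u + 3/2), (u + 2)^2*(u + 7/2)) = 1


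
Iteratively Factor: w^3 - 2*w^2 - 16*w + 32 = (w - 4)*(w^2 + 2*w - 8) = (w - 4)*(w + 4)*(w - 2)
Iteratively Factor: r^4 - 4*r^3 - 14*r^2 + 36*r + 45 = (r + 1)*(r^3 - 5*r^2 - 9*r + 45) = (r - 5)*(r + 1)*(r^2 - 9) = (r - 5)*(r - 3)*(r + 1)*(r + 3)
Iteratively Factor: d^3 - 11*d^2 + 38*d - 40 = (d - 2)*(d^2 - 9*d + 20) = (d - 4)*(d - 2)*(d - 5)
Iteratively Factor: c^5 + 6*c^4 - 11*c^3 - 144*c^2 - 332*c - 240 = (c + 3)*(c^4 + 3*c^3 - 20*c^2 - 84*c - 80) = (c + 2)*(c + 3)*(c^3 + c^2 - 22*c - 40) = (c + 2)*(c + 3)*(c + 4)*(c^2 - 3*c - 10) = (c - 5)*(c + 2)*(c + 3)*(c + 4)*(c + 2)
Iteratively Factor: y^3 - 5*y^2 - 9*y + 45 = (y + 3)*(y^2 - 8*y + 15) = (y - 5)*(y + 3)*(y - 3)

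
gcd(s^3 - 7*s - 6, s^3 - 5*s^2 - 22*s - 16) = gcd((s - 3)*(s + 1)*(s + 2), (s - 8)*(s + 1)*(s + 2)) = s^2 + 3*s + 2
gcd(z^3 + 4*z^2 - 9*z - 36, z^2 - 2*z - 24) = z + 4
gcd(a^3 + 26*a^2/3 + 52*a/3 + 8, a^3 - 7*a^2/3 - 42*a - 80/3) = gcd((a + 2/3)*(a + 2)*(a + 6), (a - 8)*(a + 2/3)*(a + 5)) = a + 2/3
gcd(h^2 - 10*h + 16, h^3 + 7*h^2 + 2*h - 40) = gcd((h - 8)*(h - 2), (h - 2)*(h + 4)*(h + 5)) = h - 2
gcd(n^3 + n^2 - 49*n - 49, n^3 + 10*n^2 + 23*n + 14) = n^2 + 8*n + 7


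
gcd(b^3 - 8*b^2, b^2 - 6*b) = b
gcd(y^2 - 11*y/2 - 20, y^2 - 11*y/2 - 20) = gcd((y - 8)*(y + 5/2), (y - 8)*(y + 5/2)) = y^2 - 11*y/2 - 20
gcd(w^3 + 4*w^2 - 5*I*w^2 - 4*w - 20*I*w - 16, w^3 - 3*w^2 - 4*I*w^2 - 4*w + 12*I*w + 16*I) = w - 4*I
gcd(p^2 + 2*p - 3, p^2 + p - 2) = p - 1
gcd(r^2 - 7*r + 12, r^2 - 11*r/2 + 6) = r - 4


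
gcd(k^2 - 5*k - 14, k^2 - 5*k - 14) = k^2 - 5*k - 14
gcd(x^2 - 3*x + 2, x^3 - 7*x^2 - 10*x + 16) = x - 1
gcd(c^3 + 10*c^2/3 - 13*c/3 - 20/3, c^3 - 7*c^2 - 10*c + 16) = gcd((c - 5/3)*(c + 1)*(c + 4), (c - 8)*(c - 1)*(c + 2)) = 1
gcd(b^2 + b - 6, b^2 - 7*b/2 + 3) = b - 2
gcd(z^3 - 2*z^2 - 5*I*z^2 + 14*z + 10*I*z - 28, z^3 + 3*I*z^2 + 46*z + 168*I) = z - 7*I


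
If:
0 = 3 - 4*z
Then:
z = 3/4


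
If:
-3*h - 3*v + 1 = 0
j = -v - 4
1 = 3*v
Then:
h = 0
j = -13/3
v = 1/3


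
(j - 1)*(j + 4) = j^2 + 3*j - 4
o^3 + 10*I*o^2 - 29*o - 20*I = (o + I)*(o + 4*I)*(o + 5*I)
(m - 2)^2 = m^2 - 4*m + 4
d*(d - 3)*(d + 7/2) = d^3 + d^2/2 - 21*d/2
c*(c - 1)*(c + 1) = c^3 - c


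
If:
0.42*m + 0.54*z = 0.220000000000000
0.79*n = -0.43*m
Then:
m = 0.523809523809524 - 1.28571428571429*z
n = 0.699819168173599*z - 0.285111512959614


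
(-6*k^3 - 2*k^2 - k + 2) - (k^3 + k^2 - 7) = -7*k^3 - 3*k^2 - k + 9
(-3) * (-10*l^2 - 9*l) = 30*l^2 + 27*l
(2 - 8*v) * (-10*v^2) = 80*v^3 - 20*v^2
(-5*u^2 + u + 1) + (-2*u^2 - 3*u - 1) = -7*u^2 - 2*u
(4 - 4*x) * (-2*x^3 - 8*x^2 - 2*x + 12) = 8*x^4 + 24*x^3 - 24*x^2 - 56*x + 48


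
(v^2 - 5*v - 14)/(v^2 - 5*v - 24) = (-v^2 + 5*v + 14)/(-v^2 + 5*v + 24)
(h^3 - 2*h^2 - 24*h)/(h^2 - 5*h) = (h^2 - 2*h - 24)/(h - 5)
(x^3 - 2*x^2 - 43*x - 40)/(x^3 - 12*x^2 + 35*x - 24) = (x^2 + 6*x + 5)/(x^2 - 4*x + 3)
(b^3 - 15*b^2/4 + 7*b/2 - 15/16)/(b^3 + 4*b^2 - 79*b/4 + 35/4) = (b - 3/4)/(b + 7)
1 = 1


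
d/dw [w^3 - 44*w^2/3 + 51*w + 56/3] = 3*w^2 - 88*w/3 + 51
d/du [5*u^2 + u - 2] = 10*u + 1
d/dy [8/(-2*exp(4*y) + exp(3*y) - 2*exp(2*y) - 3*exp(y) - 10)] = (64*exp(3*y) - 24*exp(2*y) + 32*exp(y) + 24)*exp(y)/(2*exp(4*y) - exp(3*y) + 2*exp(2*y) + 3*exp(y) + 10)^2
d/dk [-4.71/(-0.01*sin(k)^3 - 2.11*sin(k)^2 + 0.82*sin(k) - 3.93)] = (-0.1413*sin(k)^2 - 19.8762*sin(k) + 3.8622)*cos(k)/(0.01*sin(k)^3 + 2.11*sin(k)^2 - 0.82*sin(k) + 3.93)^2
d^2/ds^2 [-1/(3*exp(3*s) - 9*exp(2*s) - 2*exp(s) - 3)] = (2*(-9*exp(2*s) + 18*exp(s) + 2)^2*exp(s) + (27*exp(2*s) - 36*exp(s) - 2)*(-3*exp(3*s) + 9*exp(2*s) + 2*exp(s) + 3))*exp(s)/(-3*exp(3*s) + 9*exp(2*s) + 2*exp(s) + 3)^3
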